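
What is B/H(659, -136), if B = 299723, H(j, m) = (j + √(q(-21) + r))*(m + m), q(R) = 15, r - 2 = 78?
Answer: -197517457/118098592 + 299723*√95/118098592 ≈ -1.6477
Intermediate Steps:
r = 80 (r = 2 + 78 = 80)
H(j, m) = 2*m*(j + √95) (H(j, m) = (j + √(15 + 80))*(m + m) = (j + √95)*(2*m) = 2*m*(j + √95))
B/H(659, -136) = 299723/((2*(-136)*(659 + √95))) = 299723/(-179248 - 272*√95)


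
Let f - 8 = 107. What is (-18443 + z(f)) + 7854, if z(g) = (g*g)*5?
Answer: 55536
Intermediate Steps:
f = 115 (f = 8 + 107 = 115)
z(g) = 5*g**2 (z(g) = g**2*5 = 5*g**2)
(-18443 + z(f)) + 7854 = (-18443 + 5*115**2) + 7854 = (-18443 + 5*13225) + 7854 = (-18443 + 66125) + 7854 = 47682 + 7854 = 55536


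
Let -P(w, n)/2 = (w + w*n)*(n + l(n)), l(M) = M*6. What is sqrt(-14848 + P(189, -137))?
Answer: 4*I*sqrt(3082195) ≈ 7022.5*I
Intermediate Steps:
l(M) = 6*M
P(w, n) = -14*n*(w + n*w) (P(w, n) = -2*(w + w*n)*(n + 6*n) = -2*(w + n*w)*7*n = -14*n*(w + n*w))
sqrt(-14848 + P(189, -137)) = sqrt(-14848 - 14*(-137)*189*(1 - 137)) = sqrt(-14848 - 14*(-137)*189*(-136)) = sqrt(-14848 - 49300272) = sqrt(-49315120) = 4*I*sqrt(3082195)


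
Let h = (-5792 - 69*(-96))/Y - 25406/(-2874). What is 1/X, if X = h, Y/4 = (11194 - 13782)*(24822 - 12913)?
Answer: 11072261751/97878102745 ≈ 0.11312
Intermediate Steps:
Y = -123281968 (Y = 4*((11194 - 13782)*(24822 - 12913)) = 4*(-2588*11909) = 4*(-30820492) = -123281968)
h = 97878102745/11072261751 (h = (-5792 - 69*(-96))/(-123281968) - 25406/(-2874) = (-5792 - 1*(-6624))*(-1/123281968) - 25406*(-1/2874) = (-5792 + 6624)*(-1/123281968) + 12703/1437 = 832*(-1/123281968) + 12703/1437 = -52/7705123 + 12703/1437 = 97878102745/11072261751 ≈ 8.8399)
X = 97878102745/11072261751 ≈ 8.8399
1/X = 1/(97878102745/11072261751) = 11072261751/97878102745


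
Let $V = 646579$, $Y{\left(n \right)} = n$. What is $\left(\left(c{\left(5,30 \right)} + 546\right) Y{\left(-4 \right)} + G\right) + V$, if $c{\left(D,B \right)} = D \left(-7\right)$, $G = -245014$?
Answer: $399521$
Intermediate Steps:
$c{\left(D,B \right)} = - 7 D$
$\left(\left(c{\left(5,30 \right)} + 546\right) Y{\left(-4 \right)} + G\right) + V = \left(\left(\left(-7\right) 5 + 546\right) \left(-4\right) - 245014\right) + 646579 = \left(\left(-35 + 546\right) \left(-4\right) - 245014\right) + 646579 = \left(511 \left(-4\right) - 245014\right) + 646579 = \left(-2044 - 245014\right) + 646579 = -247058 + 646579 = 399521$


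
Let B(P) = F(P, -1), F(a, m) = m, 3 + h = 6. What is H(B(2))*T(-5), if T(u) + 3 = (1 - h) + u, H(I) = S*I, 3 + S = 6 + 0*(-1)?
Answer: 30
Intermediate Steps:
h = 3 (h = -3 + 6 = 3)
S = 3 (S = -3 + (6 + 0*(-1)) = -3 + (6 + 0) = -3 + 6 = 3)
B(P) = -1
H(I) = 3*I
T(u) = -5 + u (T(u) = -3 + ((1 - 1*3) + u) = -3 + ((1 - 3) + u) = -3 + (-2 + u) = -5 + u)
H(B(2))*T(-5) = (3*(-1))*(-5 - 5) = -3*(-10) = 30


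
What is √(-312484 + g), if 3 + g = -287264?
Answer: 3*I*√66639 ≈ 774.44*I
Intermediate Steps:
g = -287267 (g = -3 - 287264 = -287267)
√(-312484 + g) = √(-312484 - 287267) = √(-599751) = 3*I*√66639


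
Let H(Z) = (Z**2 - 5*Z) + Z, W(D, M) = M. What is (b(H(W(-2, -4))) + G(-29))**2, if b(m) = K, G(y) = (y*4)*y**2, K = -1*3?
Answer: 9517758481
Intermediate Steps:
H(Z) = Z**2 - 4*Z
K = -3
G(y) = 4*y**3 (G(y) = (4*y)*y**2 = 4*y**3)
b(m) = -3
(b(H(W(-2, -4))) + G(-29))**2 = (-3 + 4*(-29)**3)**2 = (-3 + 4*(-24389))**2 = (-3 - 97556)**2 = (-97559)**2 = 9517758481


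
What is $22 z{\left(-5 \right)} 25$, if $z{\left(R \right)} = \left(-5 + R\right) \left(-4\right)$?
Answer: $22000$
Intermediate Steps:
$z{\left(R \right)} = 20 - 4 R$
$22 z{\left(-5 \right)} 25 = 22 \left(20 - -20\right) 25 = 22 \left(20 + 20\right) 25 = 22 \cdot 40 \cdot 25 = 880 \cdot 25 = 22000$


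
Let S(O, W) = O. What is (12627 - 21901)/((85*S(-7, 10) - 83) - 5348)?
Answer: 4637/3013 ≈ 1.5390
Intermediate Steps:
(12627 - 21901)/((85*S(-7, 10) - 83) - 5348) = (12627 - 21901)/((85*(-7) - 83) - 5348) = -9274/((-595 - 83) - 5348) = -9274/(-678 - 5348) = -9274/(-6026) = -9274*(-1/6026) = 4637/3013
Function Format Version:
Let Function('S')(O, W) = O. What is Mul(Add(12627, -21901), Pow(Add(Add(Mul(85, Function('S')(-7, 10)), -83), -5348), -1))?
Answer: Rational(4637, 3013) ≈ 1.5390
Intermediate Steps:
Mul(Add(12627, -21901), Pow(Add(Add(Mul(85, Function('S')(-7, 10)), -83), -5348), -1)) = Mul(Add(12627, -21901), Pow(Add(Add(Mul(85, -7), -83), -5348), -1)) = Mul(-9274, Pow(Add(Add(-595, -83), -5348), -1)) = Mul(-9274, Pow(Add(-678, -5348), -1)) = Mul(-9274, Pow(-6026, -1)) = Mul(-9274, Rational(-1, 6026)) = Rational(4637, 3013)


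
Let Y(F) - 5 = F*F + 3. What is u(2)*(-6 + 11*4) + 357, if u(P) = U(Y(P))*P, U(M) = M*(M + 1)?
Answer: 12213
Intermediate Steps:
Y(F) = 8 + F² (Y(F) = 5 + (F*F + 3) = 5 + (F² + 3) = 5 + (3 + F²) = 8 + F²)
U(M) = M*(1 + M)
u(P) = P*(8 + P²)*(9 + P²) (u(P) = ((8 + P²)*(1 + (8 + P²)))*P = ((8 + P²)*(9 + P²))*P = P*(8 + P²)*(9 + P²))
u(2)*(-6 + 11*4) + 357 = (2*(8 + 2²)*(9 + 2²))*(-6 + 11*4) + 357 = (2*(8 + 4)*(9 + 4))*(-6 + 44) + 357 = (2*12*13)*38 + 357 = 312*38 + 357 = 11856 + 357 = 12213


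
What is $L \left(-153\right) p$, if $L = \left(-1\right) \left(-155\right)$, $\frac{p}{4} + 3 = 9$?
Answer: $-569160$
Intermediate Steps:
$p = 24$ ($p = -12 + 4 \cdot 9 = -12 + 36 = 24$)
$L = 155$
$L \left(-153\right) p = 155 \left(-153\right) 24 = \left(-23715\right) 24 = -569160$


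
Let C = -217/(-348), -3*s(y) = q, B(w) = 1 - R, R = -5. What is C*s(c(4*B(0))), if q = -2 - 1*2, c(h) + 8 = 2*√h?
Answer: 217/261 ≈ 0.83142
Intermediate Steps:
B(w) = 6 (B(w) = 1 - 1*(-5) = 1 + 5 = 6)
c(h) = -8 + 2*√h
q = -4 (q = -2 - 2 = -4)
s(y) = 4/3 (s(y) = -⅓*(-4) = 4/3)
C = 217/348 (C = -217*(-1/348) = 217/348 ≈ 0.62356)
C*s(c(4*B(0))) = (217/348)*(4/3) = 217/261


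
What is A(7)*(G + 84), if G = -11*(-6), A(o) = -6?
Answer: -900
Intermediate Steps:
G = 66
A(7)*(G + 84) = -6*(66 + 84) = -6*150 = -900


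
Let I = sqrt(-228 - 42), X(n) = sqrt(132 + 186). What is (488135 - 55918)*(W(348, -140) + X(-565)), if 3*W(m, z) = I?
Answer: 432217*sqrt(318) + 432217*I*sqrt(30) ≈ 7.7075e+6 + 2.3674e+6*I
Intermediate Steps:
X(n) = sqrt(318)
I = 3*I*sqrt(30) (I = sqrt(-270) = 3*I*sqrt(30) ≈ 16.432*I)
W(m, z) = I*sqrt(30) (W(m, z) = (3*I*sqrt(30))/3 = I*sqrt(30))
(488135 - 55918)*(W(348, -140) + X(-565)) = (488135 - 55918)*(I*sqrt(30) + sqrt(318)) = 432217*(sqrt(318) + I*sqrt(30)) = 432217*sqrt(318) + 432217*I*sqrt(30)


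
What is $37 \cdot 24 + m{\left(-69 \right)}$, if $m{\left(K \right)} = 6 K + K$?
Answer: $405$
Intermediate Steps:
$m{\left(K \right)} = 7 K$
$37 \cdot 24 + m{\left(-69 \right)} = 37 \cdot 24 + 7 \left(-69\right) = 888 - 483 = 405$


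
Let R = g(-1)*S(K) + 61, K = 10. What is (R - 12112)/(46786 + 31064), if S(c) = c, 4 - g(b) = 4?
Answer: -1339/8650 ≈ -0.15480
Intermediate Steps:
g(b) = 0 (g(b) = 4 - 1*4 = 4 - 4 = 0)
R = 61 (R = 0*10 + 61 = 0 + 61 = 61)
(R - 12112)/(46786 + 31064) = (61 - 12112)/(46786 + 31064) = -12051/77850 = -12051*1/77850 = -1339/8650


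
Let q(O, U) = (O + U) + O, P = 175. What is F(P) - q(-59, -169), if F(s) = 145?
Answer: 432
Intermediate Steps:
q(O, U) = U + 2*O
F(P) - q(-59, -169) = 145 - (-169 + 2*(-59)) = 145 - (-169 - 118) = 145 - 1*(-287) = 145 + 287 = 432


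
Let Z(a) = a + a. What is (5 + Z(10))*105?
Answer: 2625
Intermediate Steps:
Z(a) = 2*a
(5 + Z(10))*105 = (5 + 2*10)*105 = (5 + 20)*105 = 25*105 = 2625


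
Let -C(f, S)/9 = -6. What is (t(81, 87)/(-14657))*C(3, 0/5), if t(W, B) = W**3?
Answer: -28697814/14657 ≈ -1958.0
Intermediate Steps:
C(f, S) = 54 (C(f, S) = -9*(-6) = 54)
(t(81, 87)/(-14657))*C(3, 0/5) = (81**3/(-14657))*54 = (531441*(-1/14657))*54 = -531441/14657*54 = -28697814/14657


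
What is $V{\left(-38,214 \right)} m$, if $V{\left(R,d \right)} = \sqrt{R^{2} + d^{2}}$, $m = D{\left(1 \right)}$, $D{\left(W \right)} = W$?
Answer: $2 \sqrt{11810} \approx 217.35$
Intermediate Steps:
$m = 1$
$V{\left(-38,214 \right)} m = \sqrt{\left(-38\right)^{2} + 214^{2}} \cdot 1 = \sqrt{1444 + 45796} \cdot 1 = \sqrt{47240} \cdot 1 = 2 \sqrt{11810} \cdot 1 = 2 \sqrt{11810}$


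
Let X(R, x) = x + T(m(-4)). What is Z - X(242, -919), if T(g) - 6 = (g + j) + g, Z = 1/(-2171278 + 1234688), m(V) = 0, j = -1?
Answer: 856043259/936590 ≈ 914.00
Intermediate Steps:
Z = -1/936590 (Z = 1/(-936590) = -1/936590 ≈ -1.0677e-6)
T(g) = 5 + 2*g (T(g) = 6 + ((g - 1) + g) = 6 + ((-1 + g) + g) = 6 + (-1 + 2*g) = 5 + 2*g)
X(R, x) = 5 + x (X(R, x) = x + (5 + 2*0) = x + (5 + 0) = x + 5 = 5 + x)
Z - X(242, -919) = -1/936590 - (5 - 919) = -1/936590 - 1*(-914) = -1/936590 + 914 = 856043259/936590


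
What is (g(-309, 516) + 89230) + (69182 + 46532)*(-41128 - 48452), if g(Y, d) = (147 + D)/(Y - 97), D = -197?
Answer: -2104210890645/203 ≈ -1.0366e+10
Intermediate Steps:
g(Y, d) = -50/(-97 + Y) (g(Y, d) = (147 - 197)/(Y - 97) = -50/(-97 + Y))
(g(-309, 516) + 89230) + (69182 + 46532)*(-41128 - 48452) = (-50/(-97 - 309) + 89230) + (69182 + 46532)*(-41128 - 48452) = (-50/(-406) + 89230) + 115714*(-89580) = (-50*(-1/406) + 89230) - 10365660120 = (25/203 + 89230) - 10365660120 = 18113715/203 - 10365660120 = -2104210890645/203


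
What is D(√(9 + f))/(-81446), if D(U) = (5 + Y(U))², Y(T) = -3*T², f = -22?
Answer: -968/40723 ≈ -0.023770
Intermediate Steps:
D(U) = (5 - 3*U²)²
D(√(9 + f))/(-81446) = (-5 + 3*(√(9 - 22))²)²/(-81446) = (-5 + 3*(√(-13))²)²*(-1/81446) = (-5 + 3*(I*√13)²)²*(-1/81446) = (-5 + 3*(-13))²*(-1/81446) = (-5 - 39)²*(-1/81446) = (-44)²*(-1/81446) = 1936*(-1/81446) = -968/40723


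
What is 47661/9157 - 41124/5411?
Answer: -118678797/49548527 ≈ -2.3952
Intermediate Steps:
47661/9157 - 41124/5411 = -118678797/49548527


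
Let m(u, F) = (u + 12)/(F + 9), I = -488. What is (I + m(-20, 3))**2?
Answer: 2149156/9 ≈ 2.3880e+5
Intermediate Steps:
m(u, F) = (12 + u)/(9 + F)
(I + m(-20, 3))**2 = (-488 + (12 - 20)/(9 + 3))**2 = (-488 - 8/12)**2 = (-488 + (1/12)*(-8))**2 = (-488 - 2/3)**2 = (-1466/3)**2 = 2149156/9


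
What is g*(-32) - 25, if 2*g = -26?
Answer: 391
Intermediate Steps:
g = -13 (g = (1/2)*(-26) = -13)
g*(-32) - 25 = -13*(-32) - 25 = 416 - 25 = 391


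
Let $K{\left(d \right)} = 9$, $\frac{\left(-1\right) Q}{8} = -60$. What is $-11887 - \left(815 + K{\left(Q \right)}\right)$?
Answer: $-12711$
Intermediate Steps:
$Q = 480$ ($Q = \left(-8\right) \left(-60\right) = 480$)
$-11887 - \left(815 + K{\left(Q \right)}\right) = -11887 - \left(815 + 9\right) = -11887 - 824 = -12711$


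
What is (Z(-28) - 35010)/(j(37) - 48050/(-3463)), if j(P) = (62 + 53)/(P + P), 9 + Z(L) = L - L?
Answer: -8974038978/3953945 ≈ -2269.6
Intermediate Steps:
Z(L) = -9 (Z(L) = -9 + (L - L) = -9 + 0 = -9)
j(P) = 115/(2*P) (j(P) = 115/((2*P)) = 115*(1/(2*P)) = 115/(2*P))
(Z(-28) - 35010)/(j(37) - 48050/(-3463)) = (-9 - 35010)/((115/2)/37 - 48050/(-3463)) = -35019/((115/2)*(1/37) - 48050*(-1/3463)) = -35019/(115/74 + 48050/3463) = -35019/3953945/256262 = -35019*256262/3953945 = -8974038978/3953945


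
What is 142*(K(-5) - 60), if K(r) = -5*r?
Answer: -4970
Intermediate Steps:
142*(K(-5) - 60) = 142*(-5*(-5) - 60) = 142*(25 - 60) = 142*(-35) = -4970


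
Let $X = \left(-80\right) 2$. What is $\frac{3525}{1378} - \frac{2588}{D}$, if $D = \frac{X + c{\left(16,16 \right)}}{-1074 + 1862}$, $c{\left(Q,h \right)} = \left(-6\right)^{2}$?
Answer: $\frac{702663283}{42718} \approx 16449.0$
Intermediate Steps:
$c{\left(Q,h \right)} = 36$
$X = -160$
$D = - \frac{31}{197}$ ($D = \frac{-160 + 36}{-1074 + 1862} = - \frac{124}{788} = \left(-124\right) \frac{1}{788} = - \frac{31}{197} \approx -0.15736$)
$\frac{3525}{1378} - \frac{2588}{D} = \frac{3525}{1378} - \frac{2588}{- \frac{31}{197}} = 3525 \cdot \frac{1}{1378} - - \frac{509836}{31} = \frac{3525}{1378} + \frac{509836}{31} = \frac{702663283}{42718}$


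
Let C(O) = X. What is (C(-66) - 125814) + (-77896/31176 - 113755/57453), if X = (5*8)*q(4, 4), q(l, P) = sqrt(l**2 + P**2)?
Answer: -9390015113890/74631447 + 160*sqrt(2) ≈ -1.2559e+5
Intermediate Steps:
q(l, P) = sqrt(P**2 + l**2)
X = 160*sqrt(2) (X = (5*8)*sqrt(4**2 + 4**2) = 40*sqrt(16 + 16) = 40*sqrt(32) = 40*(4*sqrt(2)) = 160*sqrt(2) ≈ 226.27)
C(O) = 160*sqrt(2)
(C(-66) - 125814) + (-77896/31176 - 113755/57453) = (160*sqrt(2) - 125814) + (-77896/31176 - 113755/57453) = (-125814 + 160*sqrt(2)) + (-77896*1/31176 - 113755*1/57453) = (-125814 + 160*sqrt(2)) + (-9737/3897 - 113755/57453) = (-125814 + 160*sqrt(2)) - 334241032/74631447 = -9390015113890/74631447 + 160*sqrt(2)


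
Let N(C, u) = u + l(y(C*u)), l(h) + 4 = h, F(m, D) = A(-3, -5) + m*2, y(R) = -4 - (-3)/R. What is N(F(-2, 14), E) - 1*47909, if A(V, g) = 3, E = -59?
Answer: -2830581/59 ≈ -47976.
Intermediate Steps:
y(R) = -4 + 3/R
F(m, D) = 3 + 2*m (F(m, D) = 3 + m*2 = 3 + 2*m)
l(h) = -4 + h
N(C, u) = -8 + u + 3/(C*u) (N(C, u) = u + (-4 + (-4 + 3/((C*u)))) = u + (-4 + (-4 + 3*(1/(C*u)))) = u + (-4 + (-4 + 3/(C*u))) = u + (-8 + 3/(C*u)) = -8 + u + 3/(C*u))
N(F(-2, 14), E) - 1*47909 = (-8 - 59 + 3/((3 + 2*(-2))*(-59))) - 1*47909 = (-8 - 59 + 3*(-1/59)/(3 - 4)) - 47909 = (-8 - 59 + 3*(-1/59)/(-1)) - 47909 = (-8 - 59 + 3*(-1)*(-1/59)) - 47909 = (-8 - 59 + 3/59) - 47909 = -3950/59 - 47909 = -2830581/59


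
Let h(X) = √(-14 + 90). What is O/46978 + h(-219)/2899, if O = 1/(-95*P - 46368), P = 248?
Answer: -1/3285077584 + 2*√19/2899 ≈ 0.0030072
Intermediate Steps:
h(X) = 2*√19 (h(X) = √76 = 2*√19)
O = -1/69928 (O = 1/(-95*248 - 46368) = 1/(-23560 - 46368) = 1/(-69928) = -1/69928 ≈ -1.4300e-5)
O/46978 + h(-219)/2899 = -1/69928/46978 + (2*√19)/2899 = -1/69928*1/46978 + (2*√19)*(1/2899) = -1/3285077584 + 2*√19/2899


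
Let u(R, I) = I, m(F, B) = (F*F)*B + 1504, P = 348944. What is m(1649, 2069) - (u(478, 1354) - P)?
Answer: 5626375963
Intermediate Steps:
m(F, B) = 1504 + B*F**2 (m(F, B) = F**2*B + 1504 = B*F**2 + 1504 = 1504 + B*F**2)
m(1649, 2069) - (u(478, 1354) - P) = (1504 + 2069*1649**2) - (1354 - 1*348944) = (1504 + 2069*2719201) - (1354 - 348944) = (1504 + 5626026869) - 1*(-347590) = 5626028373 + 347590 = 5626375963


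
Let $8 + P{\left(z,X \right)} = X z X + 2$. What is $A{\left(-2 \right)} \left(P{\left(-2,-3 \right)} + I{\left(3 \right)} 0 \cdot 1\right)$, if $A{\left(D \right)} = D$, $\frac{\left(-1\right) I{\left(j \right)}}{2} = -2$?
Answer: $48$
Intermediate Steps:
$I{\left(j \right)} = 4$ ($I{\left(j \right)} = \left(-2\right) \left(-2\right) = 4$)
$P{\left(z,X \right)} = -6 + z X^{2}$ ($P{\left(z,X \right)} = -8 + \left(X z X + 2\right) = -8 + \left(z X^{2} + 2\right) = -8 + \left(2 + z X^{2}\right) = -6 + z X^{2}$)
$A{\left(-2 \right)} \left(P{\left(-2,-3 \right)} + I{\left(3 \right)} 0 \cdot 1\right) = - 2 \left(\left(-6 - 2 \left(-3\right)^{2}\right) + 4 \cdot 0 \cdot 1\right) = - 2 \left(\left(-6 - 18\right) + 0 \cdot 1\right) = - 2 \left(\left(-6 - 18\right) + 0\right) = - 2 \left(-24 + 0\right) = \left(-2\right) \left(-24\right) = 48$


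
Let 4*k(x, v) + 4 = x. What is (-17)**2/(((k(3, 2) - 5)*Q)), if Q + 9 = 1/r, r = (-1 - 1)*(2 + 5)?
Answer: 2312/381 ≈ 6.0682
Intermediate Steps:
r = -14 (r = -2*7 = -14)
Q = -127/14 (Q = -9 + 1/(-14) = -9 - 1/14 = -127/14 ≈ -9.0714)
k(x, v) = -1 + x/4
(-17)**2/(((k(3, 2) - 5)*Q)) = (-17)**2/((((-1 + (1/4)*3) - 5)*(-127/14))) = 289/((((-1 + 3/4) - 5)*(-127/14))) = 289/(((-1/4 - 5)*(-127/14))) = 289/((-21/4*(-127/14))) = 289/(381/8) = 289*(8/381) = 2312/381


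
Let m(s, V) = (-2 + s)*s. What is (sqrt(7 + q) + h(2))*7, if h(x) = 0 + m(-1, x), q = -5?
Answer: 21 + 7*sqrt(2) ≈ 30.900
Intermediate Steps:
m(s, V) = s*(-2 + s)
h(x) = 3 (h(x) = 0 - (-2 - 1) = 0 - 1*(-3) = 0 + 3 = 3)
(sqrt(7 + q) + h(2))*7 = (sqrt(7 - 5) + 3)*7 = (sqrt(2) + 3)*7 = (3 + sqrt(2))*7 = 21 + 7*sqrt(2)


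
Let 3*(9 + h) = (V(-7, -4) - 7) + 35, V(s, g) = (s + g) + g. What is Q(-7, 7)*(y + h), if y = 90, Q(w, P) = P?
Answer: 1792/3 ≈ 597.33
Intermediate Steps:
V(s, g) = s + 2*g (V(s, g) = (g + s) + g = s + 2*g)
h = -14/3 (h = -9 + (((-7 + 2*(-4)) - 7) + 35)/3 = -9 + (((-7 - 8) - 7) + 35)/3 = -9 + ((-15 - 7) + 35)/3 = -9 + (-22 + 35)/3 = -9 + (1/3)*13 = -9 + 13/3 = -14/3 ≈ -4.6667)
Q(-7, 7)*(y + h) = 7*(90 - 14/3) = 7*(256/3) = 1792/3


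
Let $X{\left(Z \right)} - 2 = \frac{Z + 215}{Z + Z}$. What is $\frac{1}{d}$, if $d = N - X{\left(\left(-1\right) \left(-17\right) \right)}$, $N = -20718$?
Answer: $- \frac{17}{352356} \approx -4.8247 \cdot 10^{-5}$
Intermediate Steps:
$X{\left(Z \right)} = 2 + \frac{215 + Z}{2 Z}$ ($X{\left(Z \right)} = 2 + \frac{Z + 215}{Z + Z} = 2 + \frac{215 + Z}{2 Z}$)
$d = - \frac{352356}{17}$ ($d = -20718 - \frac{5 \left(43 - -17\right)}{2 \left(\left(-1\right) \left(-17\right)\right)} = -20718 - \frac{5 \left(43 + 17\right)}{2 \cdot 17} = -20718 - \frac{5}{2} \cdot \frac{1}{17} \cdot 60 = -20718 - \frac{150}{17} = - \frac{352356}{17} \approx -20727.0$)
$\frac{1}{d} = \frac{1}{- \frac{352356}{17}} = - \frac{17}{352356}$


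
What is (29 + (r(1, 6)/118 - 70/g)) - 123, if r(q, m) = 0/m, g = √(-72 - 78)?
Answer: -94 + 7*I*√6/3 ≈ -94.0 + 5.7155*I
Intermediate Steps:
g = 5*I*√6 (g = √(-150) = 5*I*√6 ≈ 12.247*I)
r(q, m) = 0
(29 + (r(1, 6)/118 - 70/g)) - 123 = (29 + (0/118 - 70*(-I*√6/30))) - 123 = (29 + (0*(1/118) - (-7)*I*√6/3)) - 123 = (29 + (0 + 7*I*√6/3)) - 123 = (29 + 7*I*√6/3) - 123 = -94 + 7*I*√6/3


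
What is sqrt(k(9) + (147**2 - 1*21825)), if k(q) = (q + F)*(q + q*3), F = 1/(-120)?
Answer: sqrt(10770)/10 ≈ 10.378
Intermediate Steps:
F = -1/120 ≈ -0.0083333
k(q) = 4*q*(-1/120 + q) (k(q) = (q - 1/120)*(q + q*3) = (-1/120 + q)*(q + 3*q) = (-1/120 + q)*(4*q) = 4*q*(-1/120 + q))
sqrt(k(9) + (147**2 - 1*21825)) = sqrt((1/30)*9*(-1 + 120*9) + (147**2 - 1*21825)) = sqrt((1/30)*9*(-1 + 1080) + (21609 - 21825)) = sqrt((1/30)*9*1079 - 216) = sqrt(3237/10 - 216) = sqrt(1077/10) = sqrt(10770)/10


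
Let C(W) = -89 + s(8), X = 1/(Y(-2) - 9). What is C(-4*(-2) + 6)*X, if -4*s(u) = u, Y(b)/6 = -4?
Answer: 91/33 ≈ 2.7576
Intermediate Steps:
Y(b) = -24 (Y(b) = 6*(-4) = -24)
X = -1/33 (X = 1/(-24 - 9) = 1/(-33) = -1/33 ≈ -0.030303)
s(u) = -u/4
C(W) = -91 (C(W) = -89 - ¼*8 = -89 - 2 = -91)
C(-4*(-2) + 6)*X = -91*(-1/33) = 91/33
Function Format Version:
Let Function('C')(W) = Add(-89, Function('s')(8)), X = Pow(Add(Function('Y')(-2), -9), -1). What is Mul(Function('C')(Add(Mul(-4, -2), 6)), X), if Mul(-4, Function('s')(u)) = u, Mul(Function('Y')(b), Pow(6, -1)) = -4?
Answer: Rational(91, 33) ≈ 2.7576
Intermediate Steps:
Function('Y')(b) = -24 (Function('Y')(b) = Mul(6, -4) = -24)
X = Rational(-1, 33) (X = Pow(Add(-24, -9), -1) = Pow(-33, -1) = Rational(-1, 33) ≈ -0.030303)
Function('s')(u) = Mul(Rational(-1, 4), u)
Function('C')(W) = -91 (Function('C')(W) = Add(-89, Mul(Rational(-1, 4), 8)) = Add(-89, -2) = -91)
Mul(Function('C')(Add(Mul(-4, -2), 6)), X) = Mul(-91, Rational(-1, 33)) = Rational(91, 33)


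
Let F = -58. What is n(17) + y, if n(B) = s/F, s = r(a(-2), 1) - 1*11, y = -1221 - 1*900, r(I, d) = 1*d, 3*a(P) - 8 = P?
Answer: -61504/29 ≈ -2120.8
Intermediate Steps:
a(P) = 8/3 + P/3
r(I, d) = d
y = -2121 (y = -1221 - 900 = -2121)
s = -10 (s = 1 - 1*11 = 1 - 11 = -10)
n(B) = 5/29 (n(B) = -10/(-58) = -10*(-1/58) = 5/29)
n(17) + y = 5/29 - 2121 = -61504/29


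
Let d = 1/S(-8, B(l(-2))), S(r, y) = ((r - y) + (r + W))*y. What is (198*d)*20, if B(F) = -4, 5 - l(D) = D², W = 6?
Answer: 165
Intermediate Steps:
l(D) = 5 - D²
S(r, y) = y*(6 - y + 2*r) (S(r, y) = ((r - y) + (r + 6))*y = ((r - y) + (6 + r))*y = (6 - y + 2*r)*y = y*(6 - y + 2*r))
d = 1/24 (d = 1/(-4*(6 - 1*(-4) + 2*(-8))) = 1/(-4*(6 + 4 - 16)) = 1/(-4*(-6)) = 1/24 ≈ 0.041667)
(198*d)*20 = (198*(1/24))*20 = (33/4)*20 = 165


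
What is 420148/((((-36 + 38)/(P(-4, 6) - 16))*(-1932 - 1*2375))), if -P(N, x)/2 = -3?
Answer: 2100740/4307 ≈ 487.75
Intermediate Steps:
P(N, x) = 6 (P(N, x) = -2*(-3) = 6)
420148/((((-36 + 38)/(P(-4, 6) - 16))*(-1932 - 1*2375))) = 420148/((((-36 + 38)/(6 - 16))*(-1932 - 1*2375))) = 420148/(((2/(-10))*(-1932 - 2375))) = 420148/(((2*(-⅒))*(-4307))) = 420148/((-⅕*(-4307))) = 420148/(4307/5) = 420148*(5/4307) = 2100740/4307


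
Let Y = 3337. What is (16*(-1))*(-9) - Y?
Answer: -3193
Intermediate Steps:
(16*(-1))*(-9) - Y = (16*(-1))*(-9) - 1*3337 = -16*(-9) - 3337 = 144 - 3337 = -3193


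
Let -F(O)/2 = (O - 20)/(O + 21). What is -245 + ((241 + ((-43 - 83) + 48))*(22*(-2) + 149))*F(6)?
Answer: 157535/9 ≈ 17504.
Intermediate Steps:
F(O) = -2*(-20 + O)/(21 + O) (F(O) = -2*(O - 20)/(O + 21) = -2*(-20 + O)/(21 + O))
-245 + ((241 + ((-43 - 83) + 48))*(22*(-2) + 149))*F(6) = -245 + ((241 + ((-43 - 83) + 48))*(22*(-2) + 149))*(2*(20 - 1*6)/(21 + 6)) = -245 + ((241 + (-126 + 48))*(-44 + 149))*(2*(20 - 6)/27) = -245 + ((241 - 78)*105)*(2*(1/27)*14) = -245 + (163*105)*(28/27) = -245 + 17115*(28/27) = -245 + 159740/9 = 157535/9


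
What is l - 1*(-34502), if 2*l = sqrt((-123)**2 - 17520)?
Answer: 34502 + I*sqrt(2391)/2 ≈ 34502.0 + 24.449*I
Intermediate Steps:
l = I*sqrt(2391)/2 (l = sqrt((-123)**2 - 17520)/2 = sqrt(15129 - 17520)/2 = sqrt(-2391)/2 = (I*sqrt(2391))/2 = I*sqrt(2391)/2 ≈ 24.449*I)
l - 1*(-34502) = I*sqrt(2391)/2 - 1*(-34502) = I*sqrt(2391)/2 + 34502 = 34502 + I*sqrt(2391)/2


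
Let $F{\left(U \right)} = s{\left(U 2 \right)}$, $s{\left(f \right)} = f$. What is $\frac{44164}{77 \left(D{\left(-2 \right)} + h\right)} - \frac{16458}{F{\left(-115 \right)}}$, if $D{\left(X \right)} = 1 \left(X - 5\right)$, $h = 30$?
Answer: $\frac{854453}{8855} \approx 96.494$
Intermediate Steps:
$F{\left(U \right)} = 2 U$ ($F{\left(U \right)} = U 2 = 2 U$)
$D{\left(X \right)} = -5 + X$ ($D{\left(X \right)} = 1 \left(-5 + X\right) = -5 + X$)
$\frac{44164}{77 \left(D{\left(-2 \right)} + h\right)} - \frac{16458}{F{\left(-115 \right)}} = \frac{44164}{77 \left(\left(-5 - 2\right) + 30\right)} - \frac{16458}{2 \left(-115\right)} = \frac{44164}{77 \left(-7 + 30\right)} - \frac{16458}{-230} = \frac{44164}{77 \cdot 23} - - \frac{8229}{115} = \frac{44164}{1771} + \frac{8229}{115} = \frac{854453}{8855}$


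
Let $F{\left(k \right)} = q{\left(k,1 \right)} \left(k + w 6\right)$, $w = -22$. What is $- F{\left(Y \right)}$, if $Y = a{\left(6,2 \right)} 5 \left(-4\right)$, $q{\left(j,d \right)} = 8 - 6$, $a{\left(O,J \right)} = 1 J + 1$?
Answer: $384$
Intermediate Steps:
$a{\left(O,J \right)} = 1 + J$ ($a{\left(O,J \right)} = J + 1 = 1 + J$)
$q{\left(j,d \right)} = 2$
$Y = -60$ ($Y = \left(1 + 2\right) 5 \left(-4\right) = 3 \cdot 5 \left(-4\right) = 15 \left(-4\right) = -60$)
$F{\left(k \right)} = -264 + 2 k$ ($F{\left(k \right)} = 2 \left(k - 132\right) = 2 \left(-132 + k\right) = -264 + 2 k$)
$- F{\left(Y \right)} = - (-264 + 2 \left(-60\right)) = - (-264 - 120) = \left(-1\right) \left(-384\right) = 384$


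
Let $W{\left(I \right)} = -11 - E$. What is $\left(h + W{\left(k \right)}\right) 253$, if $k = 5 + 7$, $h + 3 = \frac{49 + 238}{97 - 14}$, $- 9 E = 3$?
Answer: $- \frac{643126}{249} \approx -2582.8$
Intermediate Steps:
$E = - \frac{1}{3}$ ($E = \left(- \frac{1}{9}\right) 3 = - \frac{1}{3} \approx -0.33333$)
$h = \frac{38}{83}$ ($h = -3 + \frac{49 + 238}{97 - 14} = -3 + \frac{287}{83} = \frac{38}{83} \approx 0.45783$)
$k = 12$
$W{\left(I \right)} = - \frac{32}{3}$ ($W{\left(I \right)} = -11 - - \frac{1}{3} = -11 + \frac{1}{3} = - \frac{32}{3}$)
$\left(h + W{\left(k \right)}\right) 253 = \left(\frac{38}{83} - \frac{32}{3}\right) 253 = \left(- \frac{2542}{249}\right) 253 = - \frac{643126}{249}$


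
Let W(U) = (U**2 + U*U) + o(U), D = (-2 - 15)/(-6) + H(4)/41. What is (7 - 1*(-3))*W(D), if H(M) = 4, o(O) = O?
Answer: 3042620/15129 ≈ 201.11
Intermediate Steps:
D = 721/246 (D = (-2 - 15)/(-6) + 4/41 = -17*(-1/6) + 4*(1/41) = 17/6 + 4/41 = 721/246 ≈ 2.9309)
W(U) = U + 2*U**2 (W(U) = (U**2 + U*U) + U = (U**2 + U**2) + U = 2*U**2 + U = U + 2*U**2)
(7 - 1*(-3))*W(D) = (7 - 1*(-3))*(721*(1 + 2*(721/246))/246) = (7 + 3)*(721*(1 + 721/123)/246) = 10*((721/246)*(844/123)) = 10*(304262/15129) = 3042620/15129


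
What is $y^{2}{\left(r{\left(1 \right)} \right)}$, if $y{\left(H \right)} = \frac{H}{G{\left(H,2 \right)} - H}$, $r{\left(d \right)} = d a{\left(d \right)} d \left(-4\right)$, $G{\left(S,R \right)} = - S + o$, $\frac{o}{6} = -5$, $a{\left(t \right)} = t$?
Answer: $\frac{4}{121} \approx 0.033058$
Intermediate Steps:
$o = -30$ ($o = 6 \left(-5\right) = -30$)
$G{\left(S,R \right)} = -30 - S$ ($G{\left(S,R \right)} = - S - 30 = -30 - S$)
$r{\left(d \right)} = - 4 d^{3}$ ($r{\left(d \right)} = d d d \left(-4\right) = d d^{2} \left(-4\right) = d^{3} \left(-4\right) = - 4 d^{3}$)
$y{\left(H \right)} = \frac{H}{-30 - 2 H}$ ($y{\left(H \right)} = \frac{H}{\left(-30 - H\right) - H} = \frac{H}{-30 - 2 H}$)
$y^{2}{\left(r{\left(1 \right)} \right)} = \left(- \frac{\left(-4\right) 1^{3}}{30 + 2 \left(- 4 \cdot 1^{3}\right)}\right)^{2} = \left(- \frac{\left(-4\right) 1}{30 + 2 \left(\left(-4\right) 1\right)}\right)^{2} = \left(\left(-1\right) \left(-4\right) \frac{1}{30 + 2 \left(-4\right)}\right)^{2} = \left(\left(-1\right) \left(-4\right) \frac{1}{30 - 8}\right)^{2} = \left(\left(-1\right) \left(-4\right) \frac{1}{22}\right)^{2} = \left(\frac{2}{11}\right)^{2} = \frac{4}{121}$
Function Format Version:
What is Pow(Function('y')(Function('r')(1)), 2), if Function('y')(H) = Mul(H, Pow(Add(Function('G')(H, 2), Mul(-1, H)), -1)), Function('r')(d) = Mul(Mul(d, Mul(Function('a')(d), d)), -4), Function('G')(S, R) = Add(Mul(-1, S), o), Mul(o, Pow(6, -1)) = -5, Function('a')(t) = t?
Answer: Rational(4, 121) ≈ 0.033058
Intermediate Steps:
o = -30 (o = Mul(6, -5) = -30)
Function('G')(S, R) = Add(-30, Mul(-1, S)) (Function('G')(S, R) = Add(Mul(-1, S), -30) = Add(-30, Mul(-1, S)))
Function('r')(d) = Mul(-4, Pow(d, 3)) (Function('r')(d) = Mul(Mul(d, Mul(d, d)), -4) = Mul(Mul(d, Pow(d, 2)), -4) = Mul(Pow(d, 3), -4) = Mul(-4, Pow(d, 3)))
Function('y')(H) = Mul(H, Pow(Add(-30, Mul(-2, H)), -1)) (Function('y')(H) = Mul(H, Pow(Add(Add(-30, Mul(-1, H)), Mul(-1, H)), -1)) = Mul(H, Pow(Add(-30, Mul(-2, H)), -1)))
Pow(Function('y')(Function('r')(1)), 2) = Pow(Mul(-1, Mul(-4, Pow(1, 3)), Pow(Add(30, Mul(2, Mul(-4, Pow(1, 3)))), -1)), 2) = Pow(Mul(-1, Mul(-4, 1), Pow(Add(30, Mul(2, Mul(-4, 1))), -1)), 2) = Pow(Mul(-1, -4, Pow(Add(30, Mul(2, -4)), -1)), 2) = Pow(Mul(-1, -4, Pow(Add(30, -8), -1)), 2) = Pow(Mul(-1, -4, Pow(22, -1)), 2) = Pow(Mul(-1, -4, Rational(1, 22)), 2) = Pow(Rational(2, 11), 2) = Rational(4, 121)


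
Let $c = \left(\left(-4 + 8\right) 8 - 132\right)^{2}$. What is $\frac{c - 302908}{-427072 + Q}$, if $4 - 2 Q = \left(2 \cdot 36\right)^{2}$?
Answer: $\frac{146454}{214831} \approx 0.68172$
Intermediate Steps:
$Q = -2590$ ($Q = 2 - \frac{\left(2 \cdot 36\right)^{2}}{2} = 2 - \frac{72^{2}}{2} = 2 - 2592 = -2590$)
$c = 10000$ ($c = \left(4 \cdot 8 - 132\right)^{2} = \left(32 - 132\right)^{2} = \left(-100\right)^{2} = 10000$)
$\frac{c - 302908}{-427072 + Q} = \frac{10000 - 302908}{-427072 - 2590} = - \frac{292908}{-429662} = \left(-292908\right) \left(- \frac{1}{429662}\right) = \frac{146454}{214831}$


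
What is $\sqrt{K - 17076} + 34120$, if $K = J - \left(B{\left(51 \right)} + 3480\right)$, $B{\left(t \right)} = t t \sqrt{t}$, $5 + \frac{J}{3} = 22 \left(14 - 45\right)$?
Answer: $34120 + 3 \sqrt{-2513 - 289 \sqrt{51}} \approx 34120.0 + 202.96 i$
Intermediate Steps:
$J = -2061$ ($J = -15 + 3 \cdot 22 \left(14 - 45\right) = -15 + 3 \cdot 22 \left(-31\right) = -15 + 3 \left(-682\right) = -15 - 2046 = -2061$)
$B{\left(t \right)} = t^{\frac{5}{2}}$ ($B{\left(t \right)} = t^{2} \sqrt{t} = t^{\frac{5}{2}}$)
$K = -5541 - 2601 \sqrt{51}$ ($K = -2061 - \left(51^{\frac{5}{2}} + 3480\right) = -2061 - \left(2601 \sqrt{51} + 3480\right) = -2061 - \left(3480 + 2601 \sqrt{51}\right) = -5541 - 2601 \sqrt{51} \approx -24116.0$)
$\sqrt{K - 17076} + 34120 = \sqrt{\left(-5541 - 2601 \sqrt{51}\right) - 17076} + 34120 = \sqrt{-22617 - 2601 \sqrt{51}} + 34120 = 34120 + \sqrt{-22617 - 2601 \sqrt{51}}$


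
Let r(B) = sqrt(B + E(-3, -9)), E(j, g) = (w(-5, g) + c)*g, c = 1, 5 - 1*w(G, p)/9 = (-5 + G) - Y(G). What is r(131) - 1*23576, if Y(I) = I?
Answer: -23576 + 4*I*sqrt(43) ≈ -23576.0 + 26.23*I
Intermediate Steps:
w(G, p) = 90 (w(G, p) = 45 - 9*((-5 + G) - G) = 45 - 9*(-5) = 45 + 45 = 90)
E(j, g) = 91*g (E(j, g) = (90 + 1)*g = 91*g)
r(B) = sqrt(-819 + B) (r(B) = sqrt(B + 91*(-9)) = sqrt(B - 819) = sqrt(-819 + B))
r(131) - 1*23576 = sqrt(-819 + 131) - 1*23576 = sqrt(-688) - 23576 = 4*I*sqrt(43) - 23576 = -23576 + 4*I*sqrt(43)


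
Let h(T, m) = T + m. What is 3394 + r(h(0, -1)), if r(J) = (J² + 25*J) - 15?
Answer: 3355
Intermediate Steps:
r(J) = -15 + J² + 25*J
3394 + r(h(0, -1)) = 3394 + (-15 + (0 - 1)² + 25*(0 - 1)) = 3394 + (-15 + (-1)² + 25*(-1)) = 3394 + (-15 + 1 - 25) = 3394 - 39 = 3355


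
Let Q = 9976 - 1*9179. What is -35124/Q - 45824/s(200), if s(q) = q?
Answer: -5443316/19925 ≈ -273.19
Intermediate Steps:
Q = 797 (Q = 9976 - 9179 = 797)
-35124/Q - 45824/s(200) = -35124/797 - 45824/200 = -35124*1/797 - 45824*1/200 = -35124/797 - 5728/25 = -5443316/19925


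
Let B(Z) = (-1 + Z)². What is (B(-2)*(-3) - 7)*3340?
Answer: -113560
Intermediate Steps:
(B(-2)*(-3) - 7)*3340 = ((-1 - 2)²*(-3) - 7)*3340 = ((-3)²*(-3) - 7)*3340 = (9*(-3) - 7)*3340 = (-27 - 7)*3340 = -34*3340 = -113560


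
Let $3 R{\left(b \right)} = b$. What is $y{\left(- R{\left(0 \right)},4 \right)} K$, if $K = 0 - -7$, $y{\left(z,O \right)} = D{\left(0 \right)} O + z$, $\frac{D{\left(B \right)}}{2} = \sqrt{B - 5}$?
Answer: $56 i \sqrt{5} \approx 125.22 i$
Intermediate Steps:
$D{\left(B \right)} = 2 \sqrt{-5 + B}$ ($D{\left(B \right)} = 2 \sqrt{B - 5} = 2 \sqrt{-5 + B}$)
$R{\left(b \right)} = \frac{b}{3}$
$y{\left(z,O \right)} = z + 2 i O \sqrt{5}$ ($y{\left(z,O \right)} = 2 \sqrt{-5 + 0} O + z = 2 \sqrt{-5} O + z = 2 i \sqrt{5} O + z = 2 i O \sqrt{5} + z = z + 2 i O \sqrt{5}$)
$K = 7$ ($K = 0 + 7 = 7$)
$y{\left(- R{\left(0 \right)},4 \right)} K = \left(- \frac{0}{3} + 2 i 4 \sqrt{5}\right) 7 = \left(\left(-1\right) 0 + 8 i \sqrt{5}\right) 7 = \left(0 + 8 i \sqrt{5}\right) 7 = 8 i \sqrt{5} \cdot 7 = 56 i \sqrt{5}$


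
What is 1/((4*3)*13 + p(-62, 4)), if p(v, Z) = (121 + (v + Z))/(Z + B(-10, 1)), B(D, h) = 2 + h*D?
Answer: 4/561 ≈ 0.0071301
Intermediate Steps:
B(D, h) = 2 + D*h
p(v, Z) = (121 + Z + v)/(-8 + Z) (p(v, Z) = (121 + (v + Z))/(Z + (2 - 10*1)) = (121 + (Z + v))/(Z + (2 - 10)) = (121 + Z + v)/(Z - 8) = (121 + Z + v)/(-8 + Z))
1/((4*3)*13 + p(-62, 4)) = 1/((4*3)*13 + (121 + 4 - 62)/(-8 + 4)) = 1/(12*13 + 63/(-4)) = 1/(156 - ¼*63) = 1/(156 - 63/4) = 1/(561/4) = 4/561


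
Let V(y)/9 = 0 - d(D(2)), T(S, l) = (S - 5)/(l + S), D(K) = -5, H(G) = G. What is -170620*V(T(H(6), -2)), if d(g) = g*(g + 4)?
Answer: 7677900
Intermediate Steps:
d(g) = g*(4 + g)
T(S, l) = (-5 + S)/(S + l)
V(y) = -45 (V(y) = 9*(0 - (-5)*(4 - 5)) = 9*(0 - (-5)*(-1)) = 9*(0 - 1*5) = 9*(0 - 5) = 9*(-5) = -45)
-170620*V(T(H(6), -2)) = -170620*(-45) = 7677900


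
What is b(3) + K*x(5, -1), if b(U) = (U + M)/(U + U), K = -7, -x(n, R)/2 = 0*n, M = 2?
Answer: 5/6 ≈ 0.83333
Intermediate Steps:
x(n, R) = 0 (x(n, R) = -0*n = -2*0 = 0)
b(U) = (2 + U)/(2*U) (b(U) = (U + 2)/(U + U) = (2 + U)/((2*U)) = (2 + U)*(1/(2*U)) = (2 + U)/(2*U))
b(3) + K*x(5, -1) = (1/2)*(2 + 3)/3 - 7*0 = (1/2)*(1/3)*5 + 0 = 5/6 + 0 = 5/6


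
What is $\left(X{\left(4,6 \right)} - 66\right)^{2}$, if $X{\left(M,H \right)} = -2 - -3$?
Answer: $4225$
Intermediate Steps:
$X{\left(M,H \right)} = 1$ ($X{\left(M,H \right)} = -2 + 3 = 1$)
$\left(X{\left(4,6 \right)} - 66\right)^{2} = \left(1 - 66\right)^{2} = \left(-65\right)^{2} = 4225$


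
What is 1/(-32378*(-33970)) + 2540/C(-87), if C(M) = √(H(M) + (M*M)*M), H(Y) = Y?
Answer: 1/1099880660 - 254*I*√658590/65859 ≈ 9.0919e-10 - 3.1299*I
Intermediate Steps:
C(M) = √(M + M³) (C(M) = √(M + (M*M)*M) = √(M + M²*M) = √(M + M³))
1/(-32378*(-33970)) + 2540/C(-87) = 1/(-32378*(-33970)) + 2540/(√(-87 + (-87)³)) = -1/32378*(-1/33970) + 2540/(√(-87 - 658503)) = 1/1099880660 + 2540/(√(-658590)) = 1/1099880660 + 2540/((I*√658590)) = 1/1099880660 + 2540*(-I*√658590/658590) = 1/1099880660 - 254*I*√658590/65859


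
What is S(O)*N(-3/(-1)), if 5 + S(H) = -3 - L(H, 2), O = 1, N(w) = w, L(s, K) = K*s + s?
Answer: -33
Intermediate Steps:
L(s, K) = s + K*s
S(H) = -8 - 3*H (S(H) = -5 + (-3 - H*(1 + 2)) = -5 + (-3 - H*3) = -5 + (-3 - 3*H) = -8 - 3*H)
S(O)*N(-3/(-1)) = (-8 - 3*1)*(-3/(-1)) = (-8 - 3)*(-3*(-1)) = -11*3 = -33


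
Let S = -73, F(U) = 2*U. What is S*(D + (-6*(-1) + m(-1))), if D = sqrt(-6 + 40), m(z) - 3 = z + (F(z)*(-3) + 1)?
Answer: -1095 - 73*sqrt(34) ≈ -1520.7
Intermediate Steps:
m(z) = 4 - 5*z (m(z) = 3 + (z + ((2*z)*(-3) + 1)) = 3 + (z + (-6*z + 1)) = 3 + (z + (1 - 6*z)) = 3 + (1 - 5*z) = 4 - 5*z)
D = sqrt(34) ≈ 5.8309
S*(D + (-6*(-1) + m(-1))) = -73*(sqrt(34) + (-6*(-1) + (4 - 5*(-1)))) = -73*(sqrt(34) + (6 + (4 + 5))) = -73*(sqrt(34) + (6 + 9)) = -73*(sqrt(34) + 15) = -73*(15 + sqrt(34)) = -1095 - 73*sqrt(34)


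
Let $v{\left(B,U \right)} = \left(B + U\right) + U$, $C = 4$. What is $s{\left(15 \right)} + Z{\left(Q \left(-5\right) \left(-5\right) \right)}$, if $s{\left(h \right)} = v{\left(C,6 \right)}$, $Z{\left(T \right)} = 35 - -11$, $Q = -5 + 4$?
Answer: $62$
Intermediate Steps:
$Q = -1$
$v{\left(B,U \right)} = B + 2 U$
$Z{\left(T \right)} = 46$ ($Z{\left(T \right)} = 35 + 11 = 46$)
$s{\left(h \right)} = 16$ ($s{\left(h \right)} = 4 + 2 \cdot 6 = 4 + 12 = 16$)
$s{\left(15 \right)} + Z{\left(Q \left(-5\right) \left(-5\right) \right)} = 16 + 46 = 62$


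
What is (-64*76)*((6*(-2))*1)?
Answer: 58368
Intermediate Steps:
(-64*76)*((6*(-2))*1) = -(-58368) = -4864*(-12) = 58368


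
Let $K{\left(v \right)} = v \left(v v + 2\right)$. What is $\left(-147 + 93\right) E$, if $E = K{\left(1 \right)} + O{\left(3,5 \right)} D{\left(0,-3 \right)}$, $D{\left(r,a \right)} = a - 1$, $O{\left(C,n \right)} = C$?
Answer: $486$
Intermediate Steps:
$K{\left(v \right)} = v \left(2 + v^{2}\right)$ ($K{\left(v \right)} = v \left(v^{2} + 2\right) = v \left(2 + v^{2}\right)$)
$D{\left(r,a \right)} = -1 + a$
$E = -9$ ($E = 1 \left(2 + 1^{2}\right) + 3 \left(-1 - 3\right) = 1 \left(2 + 1\right) + 3 \left(-4\right) = 1 \cdot 3 - 12 = 3 - 12 = -9$)
$\left(-147 + 93\right) E = \left(-147 + 93\right) \left(-9\right) = \left(-54\right) \left(-9\right) = 486$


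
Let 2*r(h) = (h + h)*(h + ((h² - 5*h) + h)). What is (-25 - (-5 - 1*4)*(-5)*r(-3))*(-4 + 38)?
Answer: 81770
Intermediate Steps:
r(h) = h*(h² - 3*h) (r(h) = ((h + h)*(h + ((h² - 5*h) + h)))/2 = ((2*h)*(h + (h² - 4*h)))/2 = ((2*h)*(h² - 3*h))/2 = (2*h*(h² - 3*h))/2 = h*(h² - 3*h))
(-25 - (-5 - 1*4)*(-5)*r(-3))*(-4 + 38) = (-25 - (-5 - 1*4)*(-5)*(-3)²*(-3 - 3))*(-4 + 38) = (-25 - (-5 - 4)*(-5)*9*(-6))*34 = (-25 - (-9*(-5))*(-54))*34 = (-25 - 45*(-54))*34 = (-25 - 1*(-2430))*34 = (-25 + 2430)*34 = 2405*34 = 81770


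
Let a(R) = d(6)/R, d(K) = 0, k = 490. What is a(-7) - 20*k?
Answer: -9800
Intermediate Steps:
a(R) = 0 (a(R) = 0/R = 0)
a(-7) - 20*k = 0 - 20*490 = 0 - 9800 = -9800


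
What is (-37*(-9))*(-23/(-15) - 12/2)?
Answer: -7437/5 ≈ -1487.4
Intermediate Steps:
(-37*(-9))*(-23/(-15) - 12/2) = 333*(-23*(-1/15) - 12*½) = 333*(23/15 - 6) = 333*(-67/15) = -7437/5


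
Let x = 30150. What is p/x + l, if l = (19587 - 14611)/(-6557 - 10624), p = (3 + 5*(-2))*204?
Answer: -9697826/28778175 ≈ -0.33699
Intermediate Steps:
p = -1428 (p = (3 - 10)*204 = -7*204 = -1428)
l = -4976/17181 (l = 4976/(-17181) = 4976*(-1/17181) = -4976/17181 ≈ -0.28962)
p/x + l = -1428/30150 - 4976/17181 = -1428*1/30150 - 4976/17181 = -238/5025 - 4976/17181 = -9697826/28778175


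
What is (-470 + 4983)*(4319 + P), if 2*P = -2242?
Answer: 14432574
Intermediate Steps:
P = -1121 (P = (½)*(-2242) = -1121)
(-470 + 4983)*(4319 + P) = (-470 + 4983)*(4319 - 1121) = 4513*3198 = 14432574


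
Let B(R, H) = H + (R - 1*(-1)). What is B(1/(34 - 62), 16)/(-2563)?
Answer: -475/71764 ≈ -0.0066189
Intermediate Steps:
B(R, H) = 1 + H + R (B(R, H) = H + (R + 1) = H + (1 + R) = 1 + H + R)
B(1/(34 - 62), 16)/(-2563) = (1 + 16 + 1/(34 - 62))/(-2563) = (1 + 16 + 1/(-28))*(-1/2563) = (1 + 16 - 1/28)*(-1/2563) = (475/28)*(-1/2563) = -475/71764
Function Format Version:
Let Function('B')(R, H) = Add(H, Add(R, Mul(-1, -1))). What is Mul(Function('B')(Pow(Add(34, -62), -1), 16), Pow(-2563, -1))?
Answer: Rational(-475, 71764) ≈ -0.0066189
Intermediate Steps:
Function('B')(R, H) = Add(1, H, R) (Function('B')(R, H) = Add(H, Add(R, 1)) = Add(H, Add(1, R)) = Add(1, H, R))
Mul(Function('B')(Pow(Add(34, -62), -1), 16), Pow(-2563, -1)) = Mul(Add(1, 16, Pow(Add(34, -62), -1)), Pow(-2563, -1)) = Mul(Add(1, 16, Pow(-28, -1)), Rational(-1, 2563)) = Mul(Add(1, 16, Rational(-1, 28)), Rational(-1, 2563)) = Mul(Rational(475, 28), Rational(-1, 2563)) = Rational(-475, 71764)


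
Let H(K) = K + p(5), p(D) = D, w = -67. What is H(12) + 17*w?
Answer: -1122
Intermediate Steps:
H(K) = 5 + K (H(K) = K + 5 = 5 + K)
H(12) + 17*w = (5 + 12) + 17*(-67) = 17 - 1139 = -1122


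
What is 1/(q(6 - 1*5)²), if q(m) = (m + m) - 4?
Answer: ¼ ≈ 0.25000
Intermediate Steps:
q(m) = -4 + 2*m (q(m) = 2*m - 4 = -4 + 2*m)
1/(q(6 - 1*5)²) = 1/((-4 + 2*(6 - 1*5))²) = 1/((-4 + 2*(6 - 5))²) = 1/((-4 + 2*1)²) = 1/((-4 + 2)²) = 1/((-2)²) = 1/4 = ¼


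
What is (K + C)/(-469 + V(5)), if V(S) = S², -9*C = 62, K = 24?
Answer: -77/1998 ≈ -0.038539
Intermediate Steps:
C = -62/9 (C = -⅑*62 = -62/9 ≈ -6.8889)
(K + C)/(-469 + V(5)) = (24 - 62/9)/(-469 + 5²) = 154/(9*(-469 + 25)) = (154/9)/(-444) = (154/9)*(-1/444) = -77/1998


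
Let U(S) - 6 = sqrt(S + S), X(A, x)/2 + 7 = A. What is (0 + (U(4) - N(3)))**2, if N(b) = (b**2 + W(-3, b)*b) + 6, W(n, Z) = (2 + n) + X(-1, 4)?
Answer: 1772 + 168*sqrt(2) ≈ 2009.6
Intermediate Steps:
X(A, x) = -14 + 2*A
U(S) = 6 + sqrt(2)*sqrt(S) (U(S) = 6 + sqrt(S + S) = 6 + sqrt(2*S) = 6 + sqrt(2)*sqrt(S))
W(n, Z) = -14 + n (W(n, Z) = (2 + n) + (-14 + 2*(-1)) = (2 + n) + (-14 - 2) = (2 + n) - 16 = -14 + n)
N(b) = 6 + b**2 - 17*b (N(b) = (b**2 + (-14 - 3)*b) + 6 = (b**2 - 17*b) + 6 = 6 + b**2 - 17*b)
(0 + (U(4) - N(3)))**2 = (0 + ((6 + sqrt(2)*sqrt(4)) - (6 + 3**2 - 17*3)))**2 = (0 + ((6 + sqrt(2)*2) - (6 + 9 - 51)))**2 = (0 + ((6 + 2*sqrt(2)) - 1*(-36)))**2 = (0 + ((6 + 2*sqrt(2)) + 36))**2 = (0 + (42 + 2*sqrt(2)))**2 = (42 + 2*sqrt(2))**2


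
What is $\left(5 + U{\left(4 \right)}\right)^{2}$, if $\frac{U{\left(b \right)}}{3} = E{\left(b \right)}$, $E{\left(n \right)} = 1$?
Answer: $64$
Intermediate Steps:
$U{\left(b \right)} = 3$ ($U{\left(b \right)} = 3 \cdot 1 = 3$)
$\left(5 + U{\left(4 \right)}\right)^{2} = \left(5 + 3\right)^{2} = 8^{2} = 64$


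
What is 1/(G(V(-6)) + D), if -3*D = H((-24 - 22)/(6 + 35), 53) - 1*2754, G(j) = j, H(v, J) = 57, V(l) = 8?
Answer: 1/907 ≈ 0.0011025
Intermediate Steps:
D = 899 (D = -(57 - 1*2754)/3 = -(57 - 2754)/3 = -⅓*(-2697) = 899)
1/(G(V(-6)) + D) = 1/(8 + 899) = 1/907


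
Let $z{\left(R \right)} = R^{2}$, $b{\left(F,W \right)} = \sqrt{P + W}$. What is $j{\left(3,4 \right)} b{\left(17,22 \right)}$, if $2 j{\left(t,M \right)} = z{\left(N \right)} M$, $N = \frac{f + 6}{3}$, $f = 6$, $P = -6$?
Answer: $128$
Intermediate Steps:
$b{\left(F,W \right)} = \sqrt{-6 + W}$
$N = 4$ ($N = \frac{6 + 6}{3} = \frac{1}{3} \cdot 12 = 4$)
$j{\left(t,M \right)} = 8 M$ ($j{\left(t,M \right)} = \frac{4^{2} M}{2} = \frac{16 M}{2} = 8 M$)
$j{\left(3,4 \right)} b{\left(17,22 \right)} = 8 \cdot 4 \sqrt{-6 + 22} = 32 \sqrt{16} = 32 \cdot 4 = 128$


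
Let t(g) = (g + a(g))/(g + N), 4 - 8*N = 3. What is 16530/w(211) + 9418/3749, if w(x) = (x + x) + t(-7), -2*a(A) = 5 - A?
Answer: 1813987301/43702093 ≈ 41.508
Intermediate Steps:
N = 1/8 (N = 1/2 - 1/8*3 = 1/2 - 3/8 = 1/8 ≈ 0.12500)
a(A) = -5/2 + A/2 (a(A) = -(5 - A)/2 = -5/2 + A/2)
t(g) = (-5/2 + 3*g/2)/(1/8 + g) (t(g) = (g + (-5/2 + g/2))/(g + 1/8) = (-5/2 + 3*g/2)/(1/8 + g))
w(x) = 104/55 + 2*x (w(x) = (x + x) + 4*(-5 + 3*(-7))/(1 + 8*(-7)) = 2*x + 4*(-5 - 21)/(1 - 56) = 2*x + 4*(-26)/(-55) = 2*x + 4*(-1/55)*(-26) = 2*x + 104/55 = 104/55 + 2*x)
16530/w(211) + 9418/3749 = 16530/(104/55 + 2*211) + 9418/3749 = 16530/(104/55 + 422) + 9418*(1/3749) = 16530/(23314/55) + 9418/3749 = 16530*(55/23314) + 9418/3749 = 454575/11657 + 9418/3749 = 1813987301/43702093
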